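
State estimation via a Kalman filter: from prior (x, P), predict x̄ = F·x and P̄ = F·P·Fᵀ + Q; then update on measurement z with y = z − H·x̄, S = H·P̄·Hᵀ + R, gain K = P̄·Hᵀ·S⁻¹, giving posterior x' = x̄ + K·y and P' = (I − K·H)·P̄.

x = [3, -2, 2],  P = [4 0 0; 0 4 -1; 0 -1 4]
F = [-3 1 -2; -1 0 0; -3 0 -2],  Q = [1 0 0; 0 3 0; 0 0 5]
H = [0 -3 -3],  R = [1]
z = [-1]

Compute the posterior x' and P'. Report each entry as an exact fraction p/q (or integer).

x̄ = F·x = [-15, -3, -13]
P̄ = F·P·Fᵀ + Q = [61 12 54; 12 7 12; 54 12 57]
y = z − H·x̄ = [-49]
S = H·P̄·Hᵀ + R = [793]
K = P̄·Hᵀ·S⁻¹ = [-198/793; -57/793; -207/793]
x' = x̄ + K·y = [-2193/793, 414/793, -166/793]
P' = (I − K·H)·P̄ = [9169/793 -1770/793 1836/793; -1770/793 2302/793 -2283/793; 1836/793 -2283/793 2352/793]

x' = [-2193/793, 414/793, -166/793]
P' = [9169/793 -1770/793 1836/793; -1770/793 2302/793 -2283/793; 1836/793 -2283/793 2352/793]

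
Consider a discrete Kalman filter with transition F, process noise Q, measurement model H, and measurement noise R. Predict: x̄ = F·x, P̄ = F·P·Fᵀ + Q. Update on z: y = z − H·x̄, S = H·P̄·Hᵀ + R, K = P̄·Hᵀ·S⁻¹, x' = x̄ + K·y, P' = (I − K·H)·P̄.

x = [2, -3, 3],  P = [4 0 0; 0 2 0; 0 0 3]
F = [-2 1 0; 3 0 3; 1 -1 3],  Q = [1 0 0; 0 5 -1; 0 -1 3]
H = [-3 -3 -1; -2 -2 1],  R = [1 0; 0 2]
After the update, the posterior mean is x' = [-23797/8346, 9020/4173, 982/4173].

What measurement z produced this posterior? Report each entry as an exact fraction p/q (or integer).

x̄ = F·x = [-7, 15, 14]
P̄ = F·P·Fᵀ + Q = [19 -24 -10; -24 68 38; -10 38 36]
S = H·P̄·Hᵀ + R = [556 170; 170 82]
K = P̄·Hᵀ·S⁻¹ = [1025/8346 -2125/8346; -1360/4173 275/4173; -1610/4173 2320/4173]
x' − x̄ = [34625/8346, -53575/4173, -57440/4173] = K·y
y = (KᵀK)⁻¹·Kᵀ·(x' − x̄) = [40, 3]
z = y + H·x̄ = [40, 3] + [-38, -2] = [2, 1]

z = [2, 1]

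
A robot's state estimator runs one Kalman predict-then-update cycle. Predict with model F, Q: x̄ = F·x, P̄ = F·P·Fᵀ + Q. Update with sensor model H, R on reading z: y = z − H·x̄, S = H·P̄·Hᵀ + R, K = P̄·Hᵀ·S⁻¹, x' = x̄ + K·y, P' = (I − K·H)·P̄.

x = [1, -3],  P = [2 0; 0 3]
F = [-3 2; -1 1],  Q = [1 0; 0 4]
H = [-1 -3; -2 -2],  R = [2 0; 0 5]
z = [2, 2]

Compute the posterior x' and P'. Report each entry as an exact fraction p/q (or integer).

x̄ = F·x = [-9, -4]
P̄ = F·P·Fᵀ + Q = [31 12; 12 9]
y = z − H·x̄ = [-19, -24]
S = H·P̄·Hᵀ + R = [186 212; 212 261]
K = P̄·Hᵀ·S⁻¹ = [745/3602 -896/1801; -1275/3602 228/1801]
x' = x̄ + K·y = [-3565/3602, -1127/3602]
P' = (I − K·H)·P̄ = [7465/3602 -2985/3602; -2985/3602 1845/3602]

x' = [-3565/3602, -1127/3602]
P' = [7465/3602 -2985/3602; -2985/3602 1845/3602]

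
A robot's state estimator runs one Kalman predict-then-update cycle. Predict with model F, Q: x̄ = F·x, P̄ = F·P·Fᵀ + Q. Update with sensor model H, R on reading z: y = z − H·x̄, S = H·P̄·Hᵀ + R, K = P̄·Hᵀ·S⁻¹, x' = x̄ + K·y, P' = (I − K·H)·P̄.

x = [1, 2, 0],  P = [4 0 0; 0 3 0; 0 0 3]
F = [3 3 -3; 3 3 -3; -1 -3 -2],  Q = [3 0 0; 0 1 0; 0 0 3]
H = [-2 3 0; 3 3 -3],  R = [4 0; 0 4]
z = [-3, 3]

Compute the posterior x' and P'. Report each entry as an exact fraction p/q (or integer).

x̄ = F·x = [9, 9, -7]
P̄ = F·P·Fᵀ + Q = [93 90 -21; 90 91 -21; -21 -21 46]
y = z − H·x̄ = [-12, -72]
S = H·P̄·Hᵀ + R = [115 594; 594 4450]
K = P̄·Hᵀ·S⁻¹ = [5136/79457 10242/79457; 3849/11351 1032/11351; 31683/79457 -8943/79457]
x' = x̄ + K·y = [-83943/79457, -18333/11351, -292499/79457]
P' = (I − K·H)·P̄ = [689973/79457 66690/11351 1143147/79457; 66690/11351 49592/11351 114906/11351; 1143147/79457 114906/11351 1959413/79457]

x' = [-83943/79457, -18333/11351, -292499/79457]
P' = [689973/79457 66690/11351 1143147/79457; 66690/11351 49592/11351 114906/11351; 1143147/79457 114906/11351 1959413/79457]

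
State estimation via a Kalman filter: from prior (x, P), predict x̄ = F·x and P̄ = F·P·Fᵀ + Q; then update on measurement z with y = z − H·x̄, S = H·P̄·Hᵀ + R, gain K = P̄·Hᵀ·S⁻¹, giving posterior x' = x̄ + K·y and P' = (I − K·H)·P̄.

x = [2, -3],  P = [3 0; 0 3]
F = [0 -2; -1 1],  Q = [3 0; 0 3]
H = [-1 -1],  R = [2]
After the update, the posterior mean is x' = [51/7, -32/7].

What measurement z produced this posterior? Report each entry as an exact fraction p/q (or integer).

x̄ = F·x = [6, -5]
P̄ = F·P·Fᵀ + Q = [15 -6; -6 9]
S = H·P̄·Hᵀ + R = [14]
K = P̄·Hᵀ·S⁻¹ = [-9/14; -3/14]
x' − x̄ = [9/7, 3/7] = K·y
y = (KᵀK)⁻¹·Kᵀ·(x' − x̄) = [-2]
z = y + H·x̄ = [-2] + [-1] = [-3]

z = [-3]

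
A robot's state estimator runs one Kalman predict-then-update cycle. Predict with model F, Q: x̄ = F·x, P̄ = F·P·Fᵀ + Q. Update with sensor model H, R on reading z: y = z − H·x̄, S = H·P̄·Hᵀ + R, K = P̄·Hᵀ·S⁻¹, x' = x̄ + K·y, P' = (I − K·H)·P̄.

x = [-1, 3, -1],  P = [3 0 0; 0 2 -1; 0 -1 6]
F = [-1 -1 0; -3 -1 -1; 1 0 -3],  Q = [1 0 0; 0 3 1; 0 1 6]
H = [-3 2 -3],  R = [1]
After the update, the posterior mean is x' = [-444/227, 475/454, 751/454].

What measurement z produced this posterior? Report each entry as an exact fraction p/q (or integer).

x̄ = F·x = [-2, 1, 2]
P̄ = F·P·Fᵀ + Q = [6 10 -6; 10 36 7; -6 7 63]
S = H·P̄·Hᵀ + R = [454]
K = P̄·Hᵀ·S⁻¹ = [10/227; 21/454; -157/454]
x' − x̄ = [10/227, 21/454, -157/454] = K·y
y = (KᵀK)⁻¹·Kᵀ·(x' − x̄) = [1]
z = y + H·x̄ = [1] + [2] = [3]

z = [3]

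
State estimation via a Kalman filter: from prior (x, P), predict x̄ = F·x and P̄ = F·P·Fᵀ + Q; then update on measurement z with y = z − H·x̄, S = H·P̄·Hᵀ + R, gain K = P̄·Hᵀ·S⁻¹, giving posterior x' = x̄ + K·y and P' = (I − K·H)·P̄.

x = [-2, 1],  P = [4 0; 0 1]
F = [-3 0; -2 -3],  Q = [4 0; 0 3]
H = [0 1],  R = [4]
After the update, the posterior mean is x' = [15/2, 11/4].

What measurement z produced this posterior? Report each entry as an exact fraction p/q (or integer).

x̄ = F·x = [6, 1]
P̄ = F·P·Fᵀ + Q = [40 24; 24 28]
S = H·P̄·Hᵀ + R = [32]
K = P̄·Hᵀ·S⁻¹ = [3/4; 7/8]
x' − x̄ = [3/2, 7/4] = K·y
y = (KᵀK)⁻¹·Kᵀ·(x' − x̄) = [2]
z = y + H·x̄ = [2] + [1] = [3]

z = [3]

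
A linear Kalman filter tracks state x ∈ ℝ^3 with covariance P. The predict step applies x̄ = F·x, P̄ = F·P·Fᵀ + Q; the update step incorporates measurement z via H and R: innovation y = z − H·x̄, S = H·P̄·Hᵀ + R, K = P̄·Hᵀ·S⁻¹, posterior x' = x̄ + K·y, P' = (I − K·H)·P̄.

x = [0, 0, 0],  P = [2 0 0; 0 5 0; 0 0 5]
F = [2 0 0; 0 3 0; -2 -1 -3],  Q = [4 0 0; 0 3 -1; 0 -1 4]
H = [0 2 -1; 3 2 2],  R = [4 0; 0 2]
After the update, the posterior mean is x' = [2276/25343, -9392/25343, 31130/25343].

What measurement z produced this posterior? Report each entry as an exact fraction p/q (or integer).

x̄ = F·x = [0, 0, 0]
P̄ = F·P·Fᵀ + Q = [12 0 -8; 0 48 -16; -8 -16 62]
S = H·P̄·Hᵀ + R = [322 60; 60 326]
K = P̄·Hᵀ·S⁻¹ = [352/25343 1490/25343; 8168/25343 3472/25343; -8681/25343 6884/25343]
x' − x̄ = [2276/25343, -9392/25343, 31130/25343] = K·y
y = (KᵀK)⁻¹·Kᵀ·(x' − x̄) = [-2, 2]
z = y + H·x̄ = [-2, 2] + [0, 0] = [-2, 2]

z = [-2, 2]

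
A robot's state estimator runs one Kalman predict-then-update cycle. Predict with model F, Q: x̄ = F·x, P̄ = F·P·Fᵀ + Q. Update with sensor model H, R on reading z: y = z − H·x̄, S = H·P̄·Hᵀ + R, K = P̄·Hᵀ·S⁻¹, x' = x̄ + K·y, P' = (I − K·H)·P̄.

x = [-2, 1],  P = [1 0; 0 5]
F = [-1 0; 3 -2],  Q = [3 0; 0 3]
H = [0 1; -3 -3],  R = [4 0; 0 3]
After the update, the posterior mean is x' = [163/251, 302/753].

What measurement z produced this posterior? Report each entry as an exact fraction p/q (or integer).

z = [2, -3]

x̄ = F·x = [2, -8]
P̄ = F·P·Fᵀ + Q = [4 -3; -3 32]
S = H·P̄·Hᵀ + R = [36 -87; -87 273]
K = P̄·Hᵀ·S⁻¹ = [-120/251 -41/251; 389/753 -116/753]
x' − x̄ = [-339/251, 6326/753] = K·y
y = (KᵀK)⁻¹·Kᵀ·(x' − x̄) = [10, -21]
z = y + H·x̄ = [10, -21] + [-8, 18] = [2, -3]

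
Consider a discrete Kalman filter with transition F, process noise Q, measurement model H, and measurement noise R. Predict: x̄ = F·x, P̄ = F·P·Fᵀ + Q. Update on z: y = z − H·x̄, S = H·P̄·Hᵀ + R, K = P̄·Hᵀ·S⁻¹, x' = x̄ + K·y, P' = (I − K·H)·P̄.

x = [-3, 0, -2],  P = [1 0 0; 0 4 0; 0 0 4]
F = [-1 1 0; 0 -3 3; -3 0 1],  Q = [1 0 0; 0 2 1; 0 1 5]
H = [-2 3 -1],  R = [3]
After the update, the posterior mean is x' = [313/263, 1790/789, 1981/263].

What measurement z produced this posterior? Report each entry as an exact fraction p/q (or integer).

z = [-3]

x̄ = F·x = [3, -6, 7]
P̄ = F·P·Fᵀ + Q = [6 -12 3; -12 74 13; 3 13 18]
S = H·P̄·Hᵀ + R = [789]
K = P̄·Hᵀ·S⁻¹ = [-17/263; 233/789; 5/263]
x' − x̄ = [-476/263, 6524/789, 140/263] = K·y
y = (KᵀK)⁻¹·Kᵀ·(x' − x̄) = [28]
z = y + H·x̄ = [28] + [-31] = [-3]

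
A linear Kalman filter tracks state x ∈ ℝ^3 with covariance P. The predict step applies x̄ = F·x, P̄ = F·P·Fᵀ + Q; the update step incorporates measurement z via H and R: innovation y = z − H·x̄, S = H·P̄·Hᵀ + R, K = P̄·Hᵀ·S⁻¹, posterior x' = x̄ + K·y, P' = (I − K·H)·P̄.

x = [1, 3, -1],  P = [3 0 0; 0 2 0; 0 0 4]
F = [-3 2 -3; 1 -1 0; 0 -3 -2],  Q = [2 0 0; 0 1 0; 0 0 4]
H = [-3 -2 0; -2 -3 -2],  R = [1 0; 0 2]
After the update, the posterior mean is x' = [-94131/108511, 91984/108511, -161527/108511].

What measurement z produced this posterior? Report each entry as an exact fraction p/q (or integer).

x̄ = F·x = [6, -2, -7]
P̄ = F·P·Fᵀ + Q = [73 -13 12; -13 6 6; 12 6 38]
S = H·P̄·Hᵀ + R = [526 401; 401 512]
K = P̄·Hᵀ·S⁻¹ = [-46285/108511 8487/108511; 15428/108511 -12931/108511; 22742/108511 -42820/108511]
x' − x̄ = [-745197/108511, 309006/108511, 598050/108511] = K·y
y = (KᵀK)⁻¹·Kᵀ·(x' − x̄) = [15, -6]
z = y + H·x̄ = [15, -6] + [-14, 8] = [1, 2]

z = [1, 2]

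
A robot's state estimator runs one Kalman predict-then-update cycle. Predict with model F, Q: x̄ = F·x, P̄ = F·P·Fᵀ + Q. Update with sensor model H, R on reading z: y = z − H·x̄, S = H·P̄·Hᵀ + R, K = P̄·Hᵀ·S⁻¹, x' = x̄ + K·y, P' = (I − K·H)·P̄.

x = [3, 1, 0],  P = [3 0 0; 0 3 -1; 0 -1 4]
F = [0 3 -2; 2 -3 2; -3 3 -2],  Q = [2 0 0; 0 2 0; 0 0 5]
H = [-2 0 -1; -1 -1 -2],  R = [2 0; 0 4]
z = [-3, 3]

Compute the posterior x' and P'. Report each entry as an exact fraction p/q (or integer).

x̄ = F·x = [3, 3, -6]
P̄ = F·P·Fᵀ + Q = [57 -55 55; -55 69 -73; 55 -73 87]
y = z − H·x̄ = [-3, -3]
S = H·P̄·Hᵀ + R = [537 380; 380 296]
K = P̄·Hᵀ·S⁻¹ = [-933/1819 1019/3638; 501/1819 168/1819; 121/1819 -1114/1819]
x' = x̄ + K·y = [13455/3638, 3450/1819, -7935/1819]
P' = (I − K·H)·P̄ = [3070/1819 3440/1819 -4274/1819; 3440/1819 11652/1819 -7882/1819; -4274/1819 -7882/1819 8306/1819]

x' = [13455/3638, 3450/1819, -7935/1819]
P' = [3070/1819 3440/1819 -4274/1819; 3440/1819 11652/1819 -7882/1819; -4274/1819 -7882/1819 8306/1819]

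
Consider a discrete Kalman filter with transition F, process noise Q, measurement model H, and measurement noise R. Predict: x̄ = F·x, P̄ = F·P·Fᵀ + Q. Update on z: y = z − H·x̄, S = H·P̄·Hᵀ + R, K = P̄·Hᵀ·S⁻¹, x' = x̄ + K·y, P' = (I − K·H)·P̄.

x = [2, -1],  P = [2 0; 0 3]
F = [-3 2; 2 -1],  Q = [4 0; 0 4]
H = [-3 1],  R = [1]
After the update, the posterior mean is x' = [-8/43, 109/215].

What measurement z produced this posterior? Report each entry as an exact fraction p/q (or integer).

z = [1]

x̄ = F·x = [-8, 5]
P̄ = F·P·Fᵀ + Q = [34 -18; -18 15]
S = H·P̄·Hᵀ + R = [430]
K = P̄·Hᵀ·S⁻¹ = [-12/43; 69/430]
x' − x̄ = [336/43, -966/215] = K·y
y = (KᵀK)⁻¹·Kᵀ·(x' − x̄) = [-28]
z = y + H·x̄ = [-28] + [29] = [1]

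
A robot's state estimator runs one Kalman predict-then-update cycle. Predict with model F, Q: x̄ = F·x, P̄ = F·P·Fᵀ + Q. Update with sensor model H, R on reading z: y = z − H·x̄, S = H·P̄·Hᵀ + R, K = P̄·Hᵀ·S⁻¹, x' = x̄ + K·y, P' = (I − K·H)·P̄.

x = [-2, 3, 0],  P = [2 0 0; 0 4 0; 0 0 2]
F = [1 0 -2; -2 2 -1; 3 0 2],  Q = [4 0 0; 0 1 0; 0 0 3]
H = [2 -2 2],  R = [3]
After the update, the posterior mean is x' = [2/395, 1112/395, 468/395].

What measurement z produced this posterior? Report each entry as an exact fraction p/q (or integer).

z = [-3]

x̄ = F·x = [-2, 10, -6]
P̄ = F·P·Fᵀ + Q = [14 0 -2; 0 27 -16; -2 -16 29]
S = H·P̄·Hᵀ + R = [395]
K = P̄·Hᵀ·S⁻¹ = [24/395; -86/395; 86/395]
x' − x̄ = [792/395, -2838/395, 2838/395] = K·y
y = (KᵀK)⁻¹·Kᵀ·(x' − x̄) = [33]
z = y + H·x̄ = [33] + [-36] = [-3]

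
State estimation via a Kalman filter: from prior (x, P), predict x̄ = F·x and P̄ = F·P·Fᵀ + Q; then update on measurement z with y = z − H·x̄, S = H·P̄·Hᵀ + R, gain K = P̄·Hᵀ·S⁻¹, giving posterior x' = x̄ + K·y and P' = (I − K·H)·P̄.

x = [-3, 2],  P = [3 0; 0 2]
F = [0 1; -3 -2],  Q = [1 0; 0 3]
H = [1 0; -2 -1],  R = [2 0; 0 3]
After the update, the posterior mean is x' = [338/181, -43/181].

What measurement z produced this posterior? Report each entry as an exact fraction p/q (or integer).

x̄ = F·x = [2, 5]
P̄ = F·P·Fᵀ + Q = [3 -4; -4 38]
S = H·P̄·Hᵀ + R = [5 -2; -2 37]
K = P̄·Hᵀ·S⁻¹ = [107/181 -4/181; -208/181 -158/181]
x' − x̄ = [-24/181, -948/181] = K·y
y = (KᵀK)⁻¹·Kᵀ·(x' − x̄) = [0, 6]
z = y + H·x̄ = [0, 6] + [2, -9] = [2, -3]

z = [2, -3]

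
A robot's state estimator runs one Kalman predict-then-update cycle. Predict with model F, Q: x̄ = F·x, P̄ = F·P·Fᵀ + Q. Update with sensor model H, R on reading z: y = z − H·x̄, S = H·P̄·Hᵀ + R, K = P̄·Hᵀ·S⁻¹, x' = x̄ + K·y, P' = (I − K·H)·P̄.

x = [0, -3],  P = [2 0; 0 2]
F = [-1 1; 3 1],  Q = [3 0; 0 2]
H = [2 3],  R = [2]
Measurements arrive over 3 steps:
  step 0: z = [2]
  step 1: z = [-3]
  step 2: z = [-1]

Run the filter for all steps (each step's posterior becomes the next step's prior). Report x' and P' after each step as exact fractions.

step 0: x' = [-253/90, 223/90], P' = [314/45 -209/45; -209/45 149/45]
step 1: x' = [24449/5921, -22349/5921], P' = [76723/5921 -52216/5921; -52216/5921 36818/5921]
step 2: x' = [-1647633/404743, 978023/404743], P' = [18283615/1214229 -4156776/404743; -4156776/404743 2922750/404743]

step 0: x̄ = F·x = [-3, -3]
step 0: P̄ = F·P·Fᵀ + Q = [7 -4; -4 22]
step 0: y = z − H·x̄ = [17]
step 0: S = H·P̄·Hᵀ + R = [180]
step 0: K = P̄·Hᵀ·S⁻¹ = [1/90; 29/90]
step 0: x' = x̄ + K·y = [-253/90, 223/90]
step 0: P' = (I − K·H)·P̄ = [314/45 -209/45; -209/45 149/45]
step 1: x̄ = F·x = [238/45, -268/45]
step 1: P̄ = F·P·Fᵀ + Q = [1016/45 -1211/45; -1211/45 1811/45]
step 1: y = z − H·x̄ = [193/45]
step 1: S = H·P̄·Hᵀ + R = [5921/45]
step 1: K = P̄·Hᵀ·S⁻¹ = [-1601/5921; 3011/5921]
step 1: x' = x̄ + K·y = [24449/5921, -22349/5921]
step 1: P' = (I − K·H)·P̄ = [76723/5921 -52216/5921; -52216/5921 36818/5921]
step 2: x̄ = F·x = [-46798/5921, 50998/5921]
step 2: P̄ = F·P·Fᵀ + Q = [235736/5921 -297783/5921; -297783/5921 425871/5921]
step 2: y = z − H·x̄ = [-65319/5921]
step 2: S = H·P̄·Hᵀ + R = [1214229/5921]
step 2: K = P̄·Hᵀ·S⁻¹ = [-421877/1214229; 227349/404743]
step 2: x' = x̄ + K·y = [-1647633/404743, 978023/404743]
step 2: P' = (I − K·H)·P̄ = [18283615/1214229 -4156776/404743; -4156776/404743 2922750/404743]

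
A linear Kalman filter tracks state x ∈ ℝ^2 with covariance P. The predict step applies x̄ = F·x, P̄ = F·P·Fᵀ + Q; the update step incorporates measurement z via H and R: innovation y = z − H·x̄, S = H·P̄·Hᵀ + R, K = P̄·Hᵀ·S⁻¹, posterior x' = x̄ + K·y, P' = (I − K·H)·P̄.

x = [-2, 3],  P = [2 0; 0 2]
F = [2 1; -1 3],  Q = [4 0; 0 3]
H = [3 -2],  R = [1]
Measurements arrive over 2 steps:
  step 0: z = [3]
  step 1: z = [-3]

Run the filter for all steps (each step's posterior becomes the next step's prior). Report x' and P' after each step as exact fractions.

step 0: x̄ = F·x = [-1, 11]
step 0: P̄ = F·P·Fᵀ + Q = [14 2; 2 23]
step 0: y = z − H·x̄ = [28]
step 0: S = H·P̄·Hᵀ + R = [195]
step 0: K = P̄·Hᵀ·S⁻¹ = [38/195; -8/39]
step 0: x' = x̄ + K·y = [869/195, 205/39]
step 0: P' = (I − K·H)·P̄ = [1286/195 382/39; 382/39 577/39]
step 1: x̄ = F·x = [921/65, 2206/195]
step 1: P̄ = F·P·Fᵀ + Q = [5483/65 5211/65; 5211/65 16376/195]
step 1: y = z − H·x̄ = [-4462/195]
step 1: S = H·P̄·Hᵀ + R = [26144/195]
step 1: K = P̄·Hᵀ·S⁻¹ = [18081/26144; 329/608]
step 1: x' = x̄ + K·y = [-21645/13072, -325/304]
step 1: P' = (I − K·H)·P̄ = [528821/26144 18237/608; 18237/608 27191/608]

step 0: x' = [869/195, 205/39], P' = [1286/195 382/39; 382/39 577/39]
step 1: x' = [-21645/13072, -325/304], P' = [528821/26144 18237/608; 18237/608 27191/608]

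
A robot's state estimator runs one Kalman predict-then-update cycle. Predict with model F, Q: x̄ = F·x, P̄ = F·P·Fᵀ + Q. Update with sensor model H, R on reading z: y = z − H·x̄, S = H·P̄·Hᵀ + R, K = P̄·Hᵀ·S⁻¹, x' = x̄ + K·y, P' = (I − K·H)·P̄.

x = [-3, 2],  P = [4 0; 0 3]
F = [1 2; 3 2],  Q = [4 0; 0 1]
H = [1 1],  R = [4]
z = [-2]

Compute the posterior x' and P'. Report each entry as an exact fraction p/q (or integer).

x' = [19/11, -459/121]
P' = [4 -28/11; -28/11 600/121]

x̄ = F·x = [1, -5]
P̄ = F·P·Fᵀ + Q = [20 24; 24 49]
y = z − H·x̄ = [2]
S = H·P̄·Hᵀ + R = [121]
K = P̄·Hᵀ·S⁻¹ = [4/11; 73/121]
x' = x̄ + K·y = [19/11, -459/121]
P' = (I − K·H)·P̄ = [4 -28/11; -28/11 600/121]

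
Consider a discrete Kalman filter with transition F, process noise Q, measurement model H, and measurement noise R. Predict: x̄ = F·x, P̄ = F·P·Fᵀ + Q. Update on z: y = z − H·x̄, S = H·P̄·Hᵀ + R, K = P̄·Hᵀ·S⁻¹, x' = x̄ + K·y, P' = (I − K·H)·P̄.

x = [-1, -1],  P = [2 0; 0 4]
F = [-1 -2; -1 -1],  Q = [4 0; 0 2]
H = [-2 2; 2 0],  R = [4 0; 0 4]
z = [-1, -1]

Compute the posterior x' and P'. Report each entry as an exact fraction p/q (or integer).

x̄ = F·x = [3, 2]
P̄ = F·P·Fᵀ + Q = [22 10; 10 8]
y = z − H·x̄ = [1, -7]
S = H·P̄·Hᵀ + R = [44 -48; -48 92]
K = P̄·Hᵀ·S⁻¹ = [-6/109 49/109; 37/109 43/109]
x' = x̄ + K·y = [-22/109, -46/109]
P' = (I − K·H)·P̄ = [98/109 86/109; 86/109 160/109]

x' = [-22/109, -46/109]
P' = [98/109 86/109; 86/109 160/109]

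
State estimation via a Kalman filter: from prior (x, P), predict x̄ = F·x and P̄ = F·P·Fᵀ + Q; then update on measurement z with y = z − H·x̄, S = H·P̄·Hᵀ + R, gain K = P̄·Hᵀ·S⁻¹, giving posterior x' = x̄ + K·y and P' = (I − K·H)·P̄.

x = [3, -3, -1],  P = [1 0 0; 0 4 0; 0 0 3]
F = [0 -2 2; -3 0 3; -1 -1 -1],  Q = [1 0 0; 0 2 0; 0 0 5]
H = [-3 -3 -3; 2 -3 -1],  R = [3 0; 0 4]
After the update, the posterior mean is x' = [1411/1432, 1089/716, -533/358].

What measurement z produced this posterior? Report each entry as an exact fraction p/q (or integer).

x̄ = F·x = [4, -12, 1]
P̄ = F·P·Fᵀ + Q = [29 18 2; 18 38 -6; 2 -6 13]
S = H·P̄·Hᵀ + R = [975 183; 183 215]
K = P̄·Hᵀ·S⁻¹ = [-10657/58712 9617/58712; -3179/29356 -7125/29356; -621/14678 1143/14678]
x' − x̄ = [-4317/1432, 9681/716, -891/358] = K·y
y = (KᵀK)⁻¹·Kᵀ·(x' − x̄) = [-24, -45]
z = y + H·x̄ = [-24, -45] + [21, 43] = [-3, -2]

z = [-3, -2]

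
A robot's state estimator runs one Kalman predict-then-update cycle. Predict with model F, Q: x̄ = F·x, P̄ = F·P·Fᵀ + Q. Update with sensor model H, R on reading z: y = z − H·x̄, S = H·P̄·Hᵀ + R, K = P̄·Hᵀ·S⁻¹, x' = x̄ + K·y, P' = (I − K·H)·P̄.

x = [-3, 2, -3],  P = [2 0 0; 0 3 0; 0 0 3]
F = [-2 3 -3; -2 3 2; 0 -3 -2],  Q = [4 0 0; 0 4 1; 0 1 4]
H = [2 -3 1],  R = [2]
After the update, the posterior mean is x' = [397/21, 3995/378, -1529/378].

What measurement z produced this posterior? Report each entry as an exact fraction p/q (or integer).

x̄ = F·x = [21, 6, 0]
P̄ = F·P·Fᵀ + Q = [66 17 -9; 17 51 -38; -9 -38 43]
S = H·P̄·Hᵀ + R = [756]
K = P̄·Hᵀ·S⁻¹ = [2/21; -157/756; 139/756]
x' − x̄ = [-44/21, 1727/378, -1529/378] = K·y
y = (KᵀK)⁻¹·Kᵀ·(x' − x̄) = [-22]
z = y + H·x̄ = [-22] + [24] = [2]

z = [2]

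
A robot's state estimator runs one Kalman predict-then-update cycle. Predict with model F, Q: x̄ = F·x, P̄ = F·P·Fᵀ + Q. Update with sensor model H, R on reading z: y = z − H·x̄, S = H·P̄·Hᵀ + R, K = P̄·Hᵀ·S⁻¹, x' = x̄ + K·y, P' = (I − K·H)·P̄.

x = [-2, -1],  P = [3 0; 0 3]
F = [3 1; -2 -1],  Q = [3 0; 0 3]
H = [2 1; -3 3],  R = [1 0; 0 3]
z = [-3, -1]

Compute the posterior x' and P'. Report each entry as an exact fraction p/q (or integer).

x' = [-3826/4477, -446/407]
P' = [645/4477 12/407; 12/407 9/37]

x̄ = F·x = [-7, 5]
P̄ = F·P·Fᵀ + Q = [33 -21; -21 18]
y = z − H·x̄ = [6, -37]
S = H·P̄·Hᵀ + R = [67 -207; -207 840]
K = P̄·Hᵀ·S⁻¹ = [1422/4477 -513/4477; 123/407 87/407]
x' = x̄ + K·y = [-3826/4477, -446/407]
P' = (I − K·H)·P̄ = [645/4477 12/407; 12/407 9/37]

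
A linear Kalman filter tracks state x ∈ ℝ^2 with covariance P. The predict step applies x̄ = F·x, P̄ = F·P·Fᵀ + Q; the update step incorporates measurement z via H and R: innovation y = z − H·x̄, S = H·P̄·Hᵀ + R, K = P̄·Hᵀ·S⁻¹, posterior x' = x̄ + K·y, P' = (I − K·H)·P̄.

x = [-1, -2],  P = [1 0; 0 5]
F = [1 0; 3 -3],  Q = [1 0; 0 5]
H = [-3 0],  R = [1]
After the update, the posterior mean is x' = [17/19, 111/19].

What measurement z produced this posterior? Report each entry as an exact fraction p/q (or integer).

x̄ = F·x = [-1, 3]
P̄ = F·P·Fᵀ + Q = [2 3; 3 59]
S = H·P̄·Hᵀ + R = [19]
K = P̄·Hᵀ·S⁻¹ = [-6/19; -9/19]
x' − x̄ = [36/19, 54/19] = K·y
y = (KᵀK)⁻¹·Kᵀ·(x' − x̄) = [-6]
z = y + H·x̄ = [-6] + [3] = [-3]

z = [-3]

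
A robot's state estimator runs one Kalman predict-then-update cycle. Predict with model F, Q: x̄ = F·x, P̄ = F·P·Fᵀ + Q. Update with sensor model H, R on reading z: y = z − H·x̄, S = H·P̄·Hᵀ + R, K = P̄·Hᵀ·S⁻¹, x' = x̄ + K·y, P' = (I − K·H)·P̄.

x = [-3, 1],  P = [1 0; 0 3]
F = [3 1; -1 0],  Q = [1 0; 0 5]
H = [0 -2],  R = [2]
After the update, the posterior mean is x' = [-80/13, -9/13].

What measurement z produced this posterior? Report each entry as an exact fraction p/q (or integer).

x̄ = F·x = [-8, 3]
P̄ = F·P·Fᵀ + Q = [13 -3; -3 6]
S = H·P̄·Hᵀ + R = [26]
K = P̄·Hᵀ·S⁻¹ = [3/13; -6/13]
x' − x̄ = [24/13, -48/13] = K·y
y = (KᵀK)⁻¹·Kᵀ·(x' − x̄) = [8]
z = y + H·x̄ = [8] + [-6] = [2]

z = [2]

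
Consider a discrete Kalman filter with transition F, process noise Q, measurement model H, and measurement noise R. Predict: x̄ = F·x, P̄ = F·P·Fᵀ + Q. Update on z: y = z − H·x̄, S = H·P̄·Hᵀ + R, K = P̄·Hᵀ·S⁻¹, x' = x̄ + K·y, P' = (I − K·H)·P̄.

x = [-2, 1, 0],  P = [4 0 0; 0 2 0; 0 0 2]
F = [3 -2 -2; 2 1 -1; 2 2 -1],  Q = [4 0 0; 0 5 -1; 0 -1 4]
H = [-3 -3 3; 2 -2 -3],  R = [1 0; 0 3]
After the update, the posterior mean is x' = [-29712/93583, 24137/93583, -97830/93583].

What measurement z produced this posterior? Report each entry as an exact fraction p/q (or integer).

x̄ = F·x = [-8, -3, -2]
P̄ = F·P·Fᵀ + Q = [56 24 20; 24 25 21; 20 21 30]
S = H·P̄·Hᵀ + R = [694 -93; -93 417]
K = P̄·Hᵀ·S⁻¹ = [-24896/93583 -13964/280749; -13691/93583 -52922/280749; -7439/93583 -66917/280749]
x' − x̄ = [718952/93583, 304886/93583, 89336/93583] = K·y
y = (KᵀK)⁻¹·Kᵀ·(x' − x̄) = [-30, 6]
z = y + H·x̄ = [-30, 6] + [27, -4] = [-3, 2]

z = [-3, 2]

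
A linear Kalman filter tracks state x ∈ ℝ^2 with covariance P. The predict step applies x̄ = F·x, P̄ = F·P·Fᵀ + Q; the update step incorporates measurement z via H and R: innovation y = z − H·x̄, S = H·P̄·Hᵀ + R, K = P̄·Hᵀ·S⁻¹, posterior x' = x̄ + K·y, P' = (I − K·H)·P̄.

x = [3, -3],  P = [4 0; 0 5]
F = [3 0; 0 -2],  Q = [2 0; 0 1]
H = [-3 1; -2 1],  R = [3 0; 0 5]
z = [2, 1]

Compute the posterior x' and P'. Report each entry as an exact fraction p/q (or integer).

x̄ = F·x = [9, 6]
P̄ = F·P·Fᵀ + Q = [38 0; 0 21]
y = z − H·x̄ = [23, 13]
S = H·P̄·Hᵀ + R = [366 249; 249 178]
K = P̄·Hᵀ·S⁻¹ = [-456/1049 190/1049; -497/1049 819/1049]
x' = x̄ + K·y = [1423/1049, 5510/1049]
P' = (I − K·H)·P̄ = [2318/1049 5586/1049; 5586/1049 15267/1049]

x' = [1423/1049, 5510/1049]
P' = [2318/1049 5586/1049; 5586/1049 15267/1049]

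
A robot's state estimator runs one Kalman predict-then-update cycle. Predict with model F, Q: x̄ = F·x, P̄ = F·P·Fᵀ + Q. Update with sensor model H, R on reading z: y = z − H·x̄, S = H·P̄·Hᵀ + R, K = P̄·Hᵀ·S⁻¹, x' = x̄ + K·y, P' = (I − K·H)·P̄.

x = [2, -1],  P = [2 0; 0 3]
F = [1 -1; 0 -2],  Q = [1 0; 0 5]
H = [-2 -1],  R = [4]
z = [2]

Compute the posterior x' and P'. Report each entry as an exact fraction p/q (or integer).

x' = [9/23, -152/69]
P' = [30/23 -36/23; -36/23 332/69]

x̄ = F·x = [3, 2]
P̄ = F·P·Fᵀ + Q = [6 6; 6 17]
y = z − H·x̄ = [10]
S = H·P̄·Hᵀ + R = [69]
K = P̄·Hᵀ·S⁻¹ = [-6/23; -29/69]
x' = x̄ + K·y = [9/23, -152/69]
P' = (I − K·H)·P̄ = [30/23 -36/23; -36/23 332/69]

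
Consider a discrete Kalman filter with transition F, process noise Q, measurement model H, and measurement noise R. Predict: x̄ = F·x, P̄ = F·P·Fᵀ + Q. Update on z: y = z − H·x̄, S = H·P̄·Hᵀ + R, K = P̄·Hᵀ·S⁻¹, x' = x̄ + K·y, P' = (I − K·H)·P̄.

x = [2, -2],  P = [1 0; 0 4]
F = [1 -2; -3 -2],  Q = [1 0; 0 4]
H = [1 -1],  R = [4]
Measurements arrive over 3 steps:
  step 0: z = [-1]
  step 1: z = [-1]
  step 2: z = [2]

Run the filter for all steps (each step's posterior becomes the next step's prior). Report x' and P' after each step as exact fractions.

step 0: x̄ = F·x = [6, -2]
step 0: P̄ = F·P·Fᵀ + Q = [18 13; 13 29]
step 0: y = z − H·x̄ = [-9]
step 0: S = H·P̄·Hᵀ + R = [25]
step 0: K = P̄·Hᵀ·S⁻¹ = [1/5; -16/25]
step 0: x' = x̄ + K·y = [21/5, 94/25]
step 0: P' = (I − K·H)·P̄ = [17 81/5; 81/5 469/25]
step 1: x̄ = F·x = [-83/25, -503/25]
step 1: P̄ = F·P·Fᵀ + Q = [706/25 2221/25; 2221/25 10661/25]
step 1: y = z − H·x̄ = [-89/5]
step 1: S = H·P̄·Hᵀ + R = [281]
step 1: K = P̄·Hᵀ·S⁻¹ = [-303/1405; -1688/1405]
step 1: x' = x̄ + K·y = [3644/7025, 8889/7025]
step 1: P' = (I − K·H)·P̄ = [106577/7025 112637/7025; 112637/7025 146397/7025]
step 2: x̄ = F·x = [-14134/7025, -5742/1405]
step 2: P̄ = F·P·Fᵀ + Q = [248642/7025 143281/1405; 143281/1405 116981/281]
step 2: y = z − H·x̄ = [-526/7025]
step 2: S = H·P̄·Hᵀ + R = [1768457/7025]
step 2: K = P̄·Hᵀ·S⁻¹ = [-467763/1768457; -2208120/1768457]
step 2: x' = x̄ + K·y = [-3523036/1768457, -7062054/1768457]
step 2: P' = (I − K·H)·P̄ = [31446329/1768457 33317381/1768457; 33317381/1768457 42149861/1768457]

step 0: x' = [21/5, 94/25], P' = [17 81/5; 81/5 469/25]
step 1: x' = [3644/7025, 8889/7025], P' = [106577/7025 112637/7025; 112637/7025 146397/7025]
step 2: x' = [-3523036/1768457, -7062054/1768457], P' = [31446329/1768457 33317381/1768457; 33317381/1768457 42149861/1768457]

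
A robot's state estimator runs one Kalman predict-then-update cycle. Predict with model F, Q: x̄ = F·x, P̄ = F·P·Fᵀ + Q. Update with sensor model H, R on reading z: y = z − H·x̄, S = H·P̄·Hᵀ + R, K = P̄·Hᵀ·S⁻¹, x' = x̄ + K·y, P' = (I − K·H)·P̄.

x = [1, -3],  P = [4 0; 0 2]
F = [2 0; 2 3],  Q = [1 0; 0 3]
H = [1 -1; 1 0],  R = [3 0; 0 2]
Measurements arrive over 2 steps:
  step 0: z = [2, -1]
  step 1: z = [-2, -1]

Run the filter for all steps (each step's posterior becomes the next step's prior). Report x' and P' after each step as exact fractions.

step 0: x̄ = F·x = [2, -7]
step 0: P̄ = F·P·Fᵀ + Q = [17 16; 16 37]
step 0: y = z − H·x̄ = [-7, -3]
step 0: S = H·P̄·Hᵀ + R = [25 1; 1 19]
step 0: K = P̄·Hᵀ·S⁻¹ = [1/237 212/237; -415/474 421/474]
step 0: x' = x̄ + K·y = [-169/237, -838/237]
step 0: P' = (I − K·H)·P̄ = [424/237 421/237; 421/237 2087/474]
step 1: x̄ = F·x = [-338/237, -2852/237]
step 1: P̄ = F·P·Fᵀ + Q = [1933/237 4222/237; 4222/237 33701/474]
step 1: y = z − H·x̄ = [-996/79, 101/237]
step 1: S = H·P̄·Hᵀ + R = [7367/158 -763/79; -763/79 2407/237]
step 1: K = P̄·Hᵀ·S⁻¹ = [-9156/180245 136043/180245; -174959/180245 149777/180245]
step 1: x' = x̄ + K·y = [-83647/180245, 100617/180245]
step 1: P' = (I − K·H)·P̄ = [272086/180245 299554/180245; 299554/180245 824431/180245]

step 0: x' = [-169/237, -838/237], P' = [424/237 421/237; 421/237 2087/474]
step 1: x' = [-83647/180245, 100617/180245], P' = [272086/180245 299554/180245; 299554/180245 824431/180245]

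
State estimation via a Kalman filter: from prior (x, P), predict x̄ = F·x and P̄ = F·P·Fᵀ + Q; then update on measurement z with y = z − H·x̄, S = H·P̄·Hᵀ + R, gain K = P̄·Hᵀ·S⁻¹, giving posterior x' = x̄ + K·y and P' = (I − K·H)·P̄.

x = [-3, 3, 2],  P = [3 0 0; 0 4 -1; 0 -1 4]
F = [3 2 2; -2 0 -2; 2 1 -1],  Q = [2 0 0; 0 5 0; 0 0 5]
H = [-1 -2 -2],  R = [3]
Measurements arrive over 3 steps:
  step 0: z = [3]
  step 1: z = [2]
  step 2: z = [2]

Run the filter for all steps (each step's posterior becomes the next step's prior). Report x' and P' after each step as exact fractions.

step 0: x' = [5/4, 66/29, -128/29], P' = [395/8 -34 19/2; -34 829/29 -330/29; 19/2 -330/29 205/29]
step 1: x' = [334414/88159, -591086/88159, 347033/88159], P' = [17389661/88159 -19198288/88159 10485888/88159; -19198288/88159 21661187/88159 -12009030/88159; 10485888/88159 -12009030/88159 6787455/88159]
step 2: x' = [-549008247/71880278, 252345378/35940139, -151515877/35940139], P' = [27750295841/287521112 -3756551816/35940139 3994512381/71880278; -3756551816/35940139 4255419175/35940139 -2335616970/35940139; 3994512381/71880278 -2335616970/35940139 1334843955/35940139]

step 0: x̄ = F·x = [1, 2, -5]
step 0: P̄ = F·P·Fᵀ + Q = [53 -30 18; -30 33 -2; 18 -2 27]
step 0: y = z − H·x̄ = [-2]
step 0: S = H·P̄·Hᵀ + R = [232]
step 0: K = P̄·Hᵀ·S⁻¹ = [-1/8; -4/29; -17/58]
step 0: x' = x̄ + K·y = [5/4, 66/29, -128/29]
step 0: P' = (I − K·H)·P̄ = [395/8 -34 19/2; -34 829/29 -330/29; 19/2 -330/29 205/29]
step 1: x̄ = F·x = [-61/116, 367/58, 533/58]
step 1: P̄ = F·P·Fᵀ + Q = [47319/232 -27609/116 12851/116; -27609/116 17793/58 -6473/58; 12851/116 -6473/58 5041/58]
step 1: y = z − H·x̄ = [3771/116]
step 1: S = H·P̄·Hᵀ + R = [88159/232]
step 1: K = P̄·Hᵀ·S⁻¹ = [11713/88159; -35342/88159; -14246/88159]
step 1: x' = x̄ + K·y = [334414/88159, -591086/88159, 347033/88159]
step 1: P' = (I − K·H)·P̄ = [17389661/88159 -19198288/88159 10485888/88159; -19198288/88159 21661187/88159 -12009030/88159; 10485888/88159 -12009030/88159 6787455/88159]
step 2: x̄ = F·x = [515136/88159, -1362894/88159, -269291/88159]
step 2: P̄ = F·P·Fᵀ + Q = [69856795/88159 -111517394/88159 10183302/88159; -111517394/88159 181036363/88159 -14540874/88159; 10183302/88159 -14540874/88159 3729437/88159]
step 2: y = z − H·x̄ = [-2572916/88159]
step 2: S = H·P̄·Hᵀ + R = [287521112/88159]
step 2: K = P̄·Hᵀ·S⁻¹ = [132811389/287521112; -27684198/35940139; 2859893/71880278]
step 2: x' = x̄ + K·y = [-549008247/71880278, 252345378/35940139, -151515877/35940139]
step 2: P' = (I − K·H)·P̄ = [27750295841/287521112 -3756551816/35940139 3994512381/71880278; -3756551816/35940139 4255419175/35940139 -2335616970/35940139; 3994512381/71880278 -2335616970/35940139 1334843955/35940139]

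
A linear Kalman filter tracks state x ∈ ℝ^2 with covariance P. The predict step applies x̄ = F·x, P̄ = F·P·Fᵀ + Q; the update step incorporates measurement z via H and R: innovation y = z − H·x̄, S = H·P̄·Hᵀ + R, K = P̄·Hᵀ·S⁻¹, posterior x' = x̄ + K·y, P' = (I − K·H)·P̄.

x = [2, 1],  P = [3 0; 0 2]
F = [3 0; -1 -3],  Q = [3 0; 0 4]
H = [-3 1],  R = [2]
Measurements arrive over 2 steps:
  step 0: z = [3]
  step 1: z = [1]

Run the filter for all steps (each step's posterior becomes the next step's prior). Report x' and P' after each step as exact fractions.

step 0: x̄ = F·x = [6, -5]
step 0: P̄ = F·P·Fᵀ + Q = [30 -9; -9 25]
step 0: y = z − H·x̄ = [26]
step 0: S = H·P̄·Hᵀ + R = [351]
step 0: K = P̄·Hᵀ·S⁻¹ = [-11/39; 4/27]
step 0: x' = x̄ + K·y = [-4/3, -31/27]
step 0: P' = (I − K·H)·P̄ = [27/13 17/3; 17/3 467/27]
step 1: x̄ = F·x = [-4, 43/9]
step 1: P̄ = F·P·Fᵀ + Q = [282/13 -744/13; -744/13 7634/39]
step 1: y = z − H·x̄ = [-142/9]
step 1: S = H·P̄·Hᵀ + R = [28718/39]
step 1: K = P̄·Hᵀ·S⁻¹ = [-2385/14359; 7165/14359]
step 1: x' = x̄ + K·y = [-19806/14359, -133331/43077]
step 1: P' = (I − K·H)·P̄ = [19776/14359 54558/14359; 54558/14359 178004/14359]

step 0: x' = [-4/3, -31/27], P' = [27/13 17/3; 17/3 467/27]
step 1: x' = [-19806/14359, -133331/43077], P' = [19776/14359 54558/14359; 54558/14359 178004/14359]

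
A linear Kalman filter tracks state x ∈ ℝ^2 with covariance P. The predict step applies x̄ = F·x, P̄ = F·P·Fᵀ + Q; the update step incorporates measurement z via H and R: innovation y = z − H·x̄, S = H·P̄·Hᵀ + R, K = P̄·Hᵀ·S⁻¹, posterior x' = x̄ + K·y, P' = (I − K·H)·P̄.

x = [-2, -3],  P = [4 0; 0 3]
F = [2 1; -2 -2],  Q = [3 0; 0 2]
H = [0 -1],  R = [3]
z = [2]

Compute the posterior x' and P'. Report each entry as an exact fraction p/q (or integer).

x' = [1, -10/11]
P' = [22/3 -2; -2 30/11]

x̄ = F·x = [-7, 10]
P̄ = F·P·Fᵀ + Q = [22 -22; -22 30]
y = z − H·x̄ = [12]
S = H·P̄·Hᵀ + R = [33]
K = P̄·Hᵀ·S⁻¹ = [2/3; -10/11]
x' = x̄ + K·y = [1, -10/11]
P' = (I − K·H)·P̄ = [22/3 -2; -2 30/11]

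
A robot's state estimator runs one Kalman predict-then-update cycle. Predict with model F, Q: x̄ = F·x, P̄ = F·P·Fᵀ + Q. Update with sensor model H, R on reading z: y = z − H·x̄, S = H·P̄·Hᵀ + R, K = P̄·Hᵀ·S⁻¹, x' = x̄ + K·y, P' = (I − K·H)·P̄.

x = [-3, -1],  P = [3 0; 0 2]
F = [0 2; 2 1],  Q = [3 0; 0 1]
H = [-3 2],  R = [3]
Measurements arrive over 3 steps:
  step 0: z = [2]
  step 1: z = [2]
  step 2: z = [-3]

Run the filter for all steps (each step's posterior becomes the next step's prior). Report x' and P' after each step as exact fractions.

step 0: x̄ = F·x = [-2, -7]
step 0: P̄ = F·P·Fᵀ + Q = [11 4; 4 15]
step 0: y = z − H·x̄ = [10]
step 0: S = H·P̄·Hᵀ + R = [114]
step 0: K = P̄·Hᵀ·S⁻¹ = [-25/114; 3/19]
step 0: x' = x̄ + K·y = [-239/57, -103/19]
step 0: P' = (I − K·H)·P̄ = [629/114 151/19; 151/19 231/19]
step 1: x̄ = F·x = [-206/19, -787/57]
step 1: P̄ = F·P·Fᵀ + Q = [981/19 1066/19; 1066/19 3820/57]
step 1: y = z − H·x̄ = [-166/57]
step 1: S = H·P̄·Hᵀ + R = [3562/57]
step 1: K = P̄·Hᵀ·S⁻¹ = [-2433/3562; -977/1781]
step 1: x' = x̄ + K·y = [-15767/1781, -21745/1781]
step 1: P' = (I − K·H)·P̄ = [80061/3562 58221/1781; 58221/1781 85866/1781]
step 2: x̄ = F·x = [-43490/1781, -53279/1781]
step 2: P̄ = F·P·Fᵀ + Q = [348807/1781 404616/1781; 404616/1781 480653/1781]
step 2: y = z − H·x̄ = [-29255/1781]
step 2: S = H·P̄·Hᵀ + R = [211826/1781]
step 2: K = P̄·Hᵀ·S⁻¹ = [-237189/211826; -126271/105913]
step 2: x' = x̄ + K·y = [-1276445/211826, -1094262/105913]
step 2: P' = (I − K·H)·P̄ = [9897681/211826 7245369/105913; 7245369/105913 10678647/105913]

step 0: x' = [-239/57, -103/19], P' = [629/114 151/19; 151/19 231/19]
step 1: x' = [-15767/1781, -21745/1781], P' = [80061/3562 58221/1781; 58221/1781 85866/1781]
step 2: x' = [-1276445/211826, -1094262/105913], P' = [9897681/211826 7245369/105913; 7245369/105913 10678647/105913]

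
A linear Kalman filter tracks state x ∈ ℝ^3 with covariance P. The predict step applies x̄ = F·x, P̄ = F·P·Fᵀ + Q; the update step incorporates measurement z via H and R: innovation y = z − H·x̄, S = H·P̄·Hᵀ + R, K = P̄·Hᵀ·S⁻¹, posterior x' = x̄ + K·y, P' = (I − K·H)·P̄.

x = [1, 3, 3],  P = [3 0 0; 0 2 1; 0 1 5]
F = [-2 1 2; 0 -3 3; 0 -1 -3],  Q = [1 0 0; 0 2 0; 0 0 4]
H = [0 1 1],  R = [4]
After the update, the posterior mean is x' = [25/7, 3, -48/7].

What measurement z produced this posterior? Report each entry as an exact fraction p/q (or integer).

x̄ = F·x = [7, 0, -12]
P̄ = F·P·Fᵀ + Q = [39 21 -37; 21 47 -33; -37 -33 57]
S = H·P̄·Hᵀ + R = [42]
K = P̄·Hᵀ·S⁻¹ = [-8/21; 1/3; 4/7]
x' − x̄ = [-24/7, 3, 36/7] = K·y
y = (KᵀK)⁻¹·Kᵀ·(x' − x̄) = [9]
z = y + H·x̄ = [9] + [-12] = [-3]

z = [-3]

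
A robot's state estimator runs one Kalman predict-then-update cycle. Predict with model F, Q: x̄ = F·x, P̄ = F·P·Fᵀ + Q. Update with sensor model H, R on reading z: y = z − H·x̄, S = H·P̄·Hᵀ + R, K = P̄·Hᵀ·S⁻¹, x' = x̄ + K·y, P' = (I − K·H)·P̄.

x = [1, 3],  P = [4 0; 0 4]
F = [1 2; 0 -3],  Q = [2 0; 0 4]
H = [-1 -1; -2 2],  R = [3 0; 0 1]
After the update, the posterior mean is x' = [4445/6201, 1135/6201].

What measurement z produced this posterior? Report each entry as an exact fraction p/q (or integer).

x̄ = F·x = [7, -9]
P̄ = F·P·Fᵀ + Q = [22 -24; -24 40]
S = H·P̄·Hᵀ + R = [17 -36; -36 441]
K = P̄·Hᵀ·S⁻¹ = [-270/689 -1492/6201; -272/689 1600/6201]
x' − x̄ = [-38962/6201, 56944/6201] = K·y
y = (KᵀK)⁻¹·Kᵀ·(x' − x̄) = [-3, 31]
z = y + H·x̄ = [-3, 31] + [2, -32] = [-1, -1]

z = [-1, -1]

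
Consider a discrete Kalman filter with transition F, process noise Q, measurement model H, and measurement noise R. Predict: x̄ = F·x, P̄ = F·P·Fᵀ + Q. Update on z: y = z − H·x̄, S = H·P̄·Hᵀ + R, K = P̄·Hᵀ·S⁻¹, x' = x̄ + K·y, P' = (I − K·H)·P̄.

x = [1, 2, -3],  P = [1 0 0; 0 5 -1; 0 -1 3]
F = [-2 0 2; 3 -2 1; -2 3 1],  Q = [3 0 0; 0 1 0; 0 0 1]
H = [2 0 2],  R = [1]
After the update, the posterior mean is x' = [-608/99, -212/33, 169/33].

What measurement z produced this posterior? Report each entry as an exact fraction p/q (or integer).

x̄ = F·x = [-8, -4, 1]
P̄ = F·P·Fᵀ + Q = [19 4 4; 4 37 -34; 4 -34 47]
S = H·P̄·Hᵀ + R = [297]
K = P̄·Hᵀ·S⁻¹ = [46/297; -20/99; 34/99]
x' − x̄ = [184/99, -80/33, 136/33] = K·y
y = (KᵀK)⁻¹·Kᵀ·(x' − x̄) = [12]
z = y + H·x̄ = [12] + [-14] = [-2]

z = [-2]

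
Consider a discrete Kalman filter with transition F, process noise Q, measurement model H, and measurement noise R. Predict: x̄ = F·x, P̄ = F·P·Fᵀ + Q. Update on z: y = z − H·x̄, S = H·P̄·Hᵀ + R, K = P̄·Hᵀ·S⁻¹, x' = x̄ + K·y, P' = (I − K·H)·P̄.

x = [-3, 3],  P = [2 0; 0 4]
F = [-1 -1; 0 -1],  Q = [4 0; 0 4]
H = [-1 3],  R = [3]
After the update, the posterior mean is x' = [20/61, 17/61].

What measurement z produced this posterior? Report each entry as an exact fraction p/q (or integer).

x̄ = F·x = [0, -3]
P̄ = F·P·Fᵀ + Q = [10 4; 4 8]
S = H·P̄·Hᵀ + R = [61]
K = P̄·Hᵀ·S⁻¹ = [2/61; 20/61]
x' − x̄ = [20/61, 200/61] = K·y
y = (KᵀK)⁻¹·Kᵀ·(x' − x̄) = [10]
z = y + H·x̄ = [10] + [-9] = [1]

z = [1]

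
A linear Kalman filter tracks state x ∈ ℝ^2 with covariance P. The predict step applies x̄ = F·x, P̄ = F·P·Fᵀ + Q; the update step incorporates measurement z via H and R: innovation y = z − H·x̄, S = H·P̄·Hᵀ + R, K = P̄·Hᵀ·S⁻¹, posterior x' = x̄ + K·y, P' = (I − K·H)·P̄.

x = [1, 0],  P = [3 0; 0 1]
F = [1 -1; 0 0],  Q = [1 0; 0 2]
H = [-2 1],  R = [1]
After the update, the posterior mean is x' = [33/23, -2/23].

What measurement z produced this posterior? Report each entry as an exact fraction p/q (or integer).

z = [-3]

x̄ = F·x = [1, 0]
P̄ = F·P·Fᵀ + Q = [5 0; 0 2]
S = H·P̄·Hᵀ + R = [23]
K = P̄·Hᵀ·S⁻¹ = [-10/23; 2/23]
x' − x̄ = [10/23, -2/23] = K·y
y = (KᵀK)⁻¹·Kᵀ·(x' − x̄) = [-1]
z = y + H·x̄ = [-1] + [-2] = [-3]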